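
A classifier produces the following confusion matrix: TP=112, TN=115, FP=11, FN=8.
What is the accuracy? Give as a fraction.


Accuracy = (TP + TN) / (TP + TN + FP + FN) = (112 + 115) / 246 = 227/246.

227/246


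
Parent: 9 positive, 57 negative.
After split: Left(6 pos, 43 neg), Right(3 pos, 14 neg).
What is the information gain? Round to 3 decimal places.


H(parent) = 0.5746. H(left) = 0.5364, H(right) = 0.6723. Weighted = (49/66)*0.5364 + (17/66)*0.6723 = 0.5714. IG = 0.5746 - 0.5714 = 0.0032, which rounds to 0.003.

0.003


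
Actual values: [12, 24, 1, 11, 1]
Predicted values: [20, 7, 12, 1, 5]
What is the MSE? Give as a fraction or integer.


MSE = (1/5) * ((12-20)^2=64 + (24-7)^2=289 + (1-12)^2=121 + (11-1)^2=100 + (1-5)^2=16). Sum = 590. MSE = 118.

118


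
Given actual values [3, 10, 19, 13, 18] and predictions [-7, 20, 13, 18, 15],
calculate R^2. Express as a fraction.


Mean(y) = 63/5. SS_res = 270. SS_tot = 846/5. R^2 = 1 - 270/(846/5) = -28/47.

-28/47


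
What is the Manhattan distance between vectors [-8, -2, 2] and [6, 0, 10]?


d = sum of absolute differences: |-8-6|=14 + |-2-0|=2 + |2-10|=8 = 24.

24


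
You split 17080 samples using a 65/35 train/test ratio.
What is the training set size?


Test set = 17080 * 35% = 5978. Training set = 17080 - 5978 = 11102.

11102


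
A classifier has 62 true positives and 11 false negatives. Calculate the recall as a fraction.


Recall = TP / (TP + FN) = 62 / 73 = 62/73.

62/73


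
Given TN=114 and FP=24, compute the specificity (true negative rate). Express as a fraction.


Specificity = TN / (TN + FP) = 114 / 138 = 19/23.

19/23


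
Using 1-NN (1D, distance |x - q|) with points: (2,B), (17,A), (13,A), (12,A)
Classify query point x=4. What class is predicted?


Distances: |2-4|=2, |17-4|=13, |13-4|=9, |12-4|=8. 1 nearest: (2,B). Counts: {'B': 1}. Majority class: B.

B


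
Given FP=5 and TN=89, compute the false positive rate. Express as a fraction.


FPR = FP / (FP + TN) = 5 / 94 = 5/94.

5/94


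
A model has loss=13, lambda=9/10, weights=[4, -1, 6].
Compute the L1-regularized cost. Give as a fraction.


L1 norm = sum(|w|) = 11. J = 13 + 9/10 * 11 = 229/10.

229/10


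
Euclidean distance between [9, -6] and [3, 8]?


d = sqrt(sum of squared differences). (9-3)^2=36, (-6-8)^2=196. Sum = 232.

sqrt(232)


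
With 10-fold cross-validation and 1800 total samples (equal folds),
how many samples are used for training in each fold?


Each validation fold has 1800/10 = 180 samples. Training set = 1800 - 180 = 1620.

1620


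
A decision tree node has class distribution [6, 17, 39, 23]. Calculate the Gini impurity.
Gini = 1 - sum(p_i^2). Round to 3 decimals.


Total = 85. Proportions: 6/85, 17/85, 39/85, 23/85. sum(p_i^2) = 0.3287. Gini = 1 - 0.3287 = 0.6713, which rounds to 0.671.

0.671


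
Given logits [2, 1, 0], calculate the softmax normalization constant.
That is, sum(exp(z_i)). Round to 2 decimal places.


Denom = e^2=7.3891 + e^1=2.7183 + e^0=1.0000. Sum = 11.1074, which rounds to 11.11.

11.11


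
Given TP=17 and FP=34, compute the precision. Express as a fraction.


Precision = TP / (TP + FP) = 17 / 51 = 1/3.

1/3


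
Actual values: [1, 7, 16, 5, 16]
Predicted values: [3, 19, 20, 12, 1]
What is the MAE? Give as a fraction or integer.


MAE = (1/5) * (|1-3|=2 + |7-19|=12 + |16-20|=4 + |5-12|=7 + |16-1|=15). Sum = 40. MAE = 8.

8


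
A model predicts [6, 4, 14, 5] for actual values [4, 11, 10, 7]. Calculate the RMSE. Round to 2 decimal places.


MSE = 18.2500. RMSE = sqrt(18.2500) = 4.27.

4.27


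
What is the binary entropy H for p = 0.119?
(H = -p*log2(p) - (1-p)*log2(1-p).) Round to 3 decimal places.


H = -0.119*log2(0.119) - 0.881*log2(0.881) = 0.526.

0.526


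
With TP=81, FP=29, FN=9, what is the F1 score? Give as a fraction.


Precision = 81/110 = 81/110. Recall = 81/90 = 9/10. F1 = 2*P*R/(P+R) = 81/100.

81/100


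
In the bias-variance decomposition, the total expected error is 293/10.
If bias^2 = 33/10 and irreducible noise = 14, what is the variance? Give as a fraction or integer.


Total error = bias^2 + variance + irreducible noise. So variance = 293/10 - 33/10 - 14 = 12.

12


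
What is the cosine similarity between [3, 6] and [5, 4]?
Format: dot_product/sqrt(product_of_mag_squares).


dot = 39. |a|^2 = 45, |b|^2 = 41. cos = 39/sqrt(1845).

39/sqrt(1845)


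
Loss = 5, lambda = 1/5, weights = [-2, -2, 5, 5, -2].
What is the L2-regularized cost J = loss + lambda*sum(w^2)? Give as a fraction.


L2 sq norm = sum(w^2) = 62. J = 5 + 1/5 * 62 = 87/5.

87/5


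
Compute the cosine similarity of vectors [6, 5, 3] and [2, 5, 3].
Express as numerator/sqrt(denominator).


dot = 46. |a|^2 = 70, |b|^2 = 38. cos = 46/sqrt(2660).

46/sqrt(2660)


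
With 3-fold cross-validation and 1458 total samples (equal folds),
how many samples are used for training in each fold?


Each validation fold has 1458/3 = 486 samples. Training set = 1458 - 486 = 972.

972


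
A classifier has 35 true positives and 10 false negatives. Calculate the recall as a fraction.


Recall = TP / (TP + FN) = 35 / 45 = 7/9.

7/9


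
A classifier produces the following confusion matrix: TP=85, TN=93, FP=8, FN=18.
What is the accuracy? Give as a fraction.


Accuracy = (TP + TN) / (TP + TN + FP + FN) = (85 + 93) / 204 = 89/102.

89/102


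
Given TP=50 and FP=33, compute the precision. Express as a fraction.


Precision = TP / (TP + FP) = 50 / 83 = 50/83.

50/83


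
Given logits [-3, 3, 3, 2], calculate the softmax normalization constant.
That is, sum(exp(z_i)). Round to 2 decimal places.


Denom = e^-3=0.0498 + e^3=20.0855 + e^3=20.0855 + e^2=7.3891. Sum = 47.6099, which rounds to 47.61.

47.61


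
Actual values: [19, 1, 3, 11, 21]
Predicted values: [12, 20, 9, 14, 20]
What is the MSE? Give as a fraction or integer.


MSE = (1/5) * ((19-12)^2=49 + (1-20)^2=361 + (3-9)^2=36 + (11-14)^2=9 + (21-20)^2=1). Sum = 456. MSE = 456/5.

456/5


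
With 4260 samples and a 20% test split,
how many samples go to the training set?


Test set = 4260 * 20% = 852. Training set = 4260 - 852 = 3408.

3408


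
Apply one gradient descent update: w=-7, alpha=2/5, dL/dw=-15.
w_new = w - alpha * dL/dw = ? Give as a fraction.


w_new = -7 - 2/5 * -15 = -7 - -6 = -1.

-1


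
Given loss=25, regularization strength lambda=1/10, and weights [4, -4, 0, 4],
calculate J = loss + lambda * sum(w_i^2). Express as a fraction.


L2 sq norm = sum(w^2) = 48. J = 25 + 1/10 * 48 = 149/5.

149/5


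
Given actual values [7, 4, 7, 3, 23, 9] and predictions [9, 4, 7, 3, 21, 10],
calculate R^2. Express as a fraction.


Mean(y) = 53/6. SS_res = 9. SS_tot = 1589/6. R^2 = 1 - 9/(1589/6) = 1535/1589.

1535/1589


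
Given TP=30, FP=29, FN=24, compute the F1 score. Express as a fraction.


Precision = 30/59 = 30/59. Recall = 30/54 = 5/9. F1 = 2*P*R/(P+R) = 60/113.

60/113


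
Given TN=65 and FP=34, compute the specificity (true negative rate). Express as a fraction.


Specificity = TN / (TN + FP) = 65 / 99 = 65/99.

65/99


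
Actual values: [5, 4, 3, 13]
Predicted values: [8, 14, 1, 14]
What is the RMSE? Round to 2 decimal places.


MSE = 28.5000. RMSE = sqrt(28.5000) = 5.34.

5.34


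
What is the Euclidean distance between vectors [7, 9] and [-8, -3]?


d = sqrt(sum of squared differences). (7--8)^2=225, (9--3)^2=144. Sum = 369.

sqrt(369)


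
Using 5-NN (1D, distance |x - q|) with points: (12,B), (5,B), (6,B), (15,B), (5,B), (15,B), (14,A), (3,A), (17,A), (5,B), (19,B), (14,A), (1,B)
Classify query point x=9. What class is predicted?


Distances: |12-9|=3, |5-9|=4, |6-9|=3, |15-9|=6, |5-9|=4, |15-9|=6, |14-9|=5, |3-9|=6, |17-9|=8, |5-9|=4, |19-9|=10, |14-9|=5, |1-9|=8. 5 nearest: (12,B), (6,B), (5,B), (5,B), (5,B). Counts: {'B': 5}. Majority class: B.

B


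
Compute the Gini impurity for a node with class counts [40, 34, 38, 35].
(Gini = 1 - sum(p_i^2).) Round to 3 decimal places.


Total = 147. Proportions: 40/147, 34/147, 38/147, 35/147. sum(p_i^2) = 0.2511. Gini = 1 - 0.2511 = 0.7489, which rounds to 0.749.

0.749


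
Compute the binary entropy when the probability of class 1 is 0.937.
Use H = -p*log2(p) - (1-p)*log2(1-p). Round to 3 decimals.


H = -0.937*log2(0.937) - 0.063*log2(0.063) = 0.339.

0.339


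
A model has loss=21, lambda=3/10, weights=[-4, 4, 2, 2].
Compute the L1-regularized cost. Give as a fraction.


L1 norm = sum(|w|) = 12. J = 21 + 3/10 * 12 = 123/5.

123/5


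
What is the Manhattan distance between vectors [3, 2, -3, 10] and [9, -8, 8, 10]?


d = sum of absolute differences: |3-9|=6 + |2--8|=10 + |-3-8|=11 + |10-10|=0 = 27.

27


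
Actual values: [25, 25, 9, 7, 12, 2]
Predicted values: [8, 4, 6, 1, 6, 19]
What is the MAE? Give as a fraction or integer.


MAE = (1/6) * (|25-8|=17 + |25-4|=21 + |9-6|=3 + |7-1|=6 + |12-6|=6 + |2-19|=17). Sum = 70. MAE = 35/3.

35/3


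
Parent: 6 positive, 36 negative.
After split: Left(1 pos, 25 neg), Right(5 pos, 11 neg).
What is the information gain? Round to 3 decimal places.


H(parent) = 0.5917. H(left) = 0.2352, H(right) = 0.8960. Weighted = (26/42)*0.2352 + (16/42)*0.8960 = 0.4869. IG = 0.5917 - 0.4869 = 0.1048, which rounds to 0.105.

0.105


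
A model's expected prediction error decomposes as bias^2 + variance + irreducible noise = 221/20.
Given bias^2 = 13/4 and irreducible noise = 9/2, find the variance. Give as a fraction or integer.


Total error = bias^2 + variance + irreducible noise. So variance = 221/20 - 13/4 - 9/2 = 33/10.

33/10


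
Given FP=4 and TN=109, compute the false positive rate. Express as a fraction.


FPR = FP / (FP + TN) = 4 / 113 = 4/113.

4/113


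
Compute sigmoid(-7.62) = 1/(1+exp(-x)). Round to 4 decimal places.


sigma(-7.62) = 1/(1+e^(7.62)) = 1/(1+2038.562130) = 1/2039.562130 = 0.0005.

0.0005


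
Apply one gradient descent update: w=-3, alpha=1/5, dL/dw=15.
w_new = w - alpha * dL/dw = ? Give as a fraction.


w_new = -3 - 1/5 * 15 = -3 - 3 = -6.

-6


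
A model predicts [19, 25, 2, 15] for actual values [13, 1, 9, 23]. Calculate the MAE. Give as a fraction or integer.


MAE = (1/4) * (|13-19|=6 + |1-25|=24 + |9-2|=7 + |23-15|=8). Sum = 45. MAE = 45/4.

45/4


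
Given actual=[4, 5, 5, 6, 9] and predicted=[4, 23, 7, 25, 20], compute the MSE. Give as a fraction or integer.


MSE = (1/5) * ((4-4)^2=0 + (5-23)^2=324 + (5-7)^2=4 + (6-25)^2=361 + (9-20)^2=121). Sum = 810. MSE = 162.

162


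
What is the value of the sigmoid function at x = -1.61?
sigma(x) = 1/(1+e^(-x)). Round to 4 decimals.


sigma(-1.61) = 1/(1+e^(1.61)) = 1/(1+5.002811) = 1/6.002811 = 0.1666.

0.1666


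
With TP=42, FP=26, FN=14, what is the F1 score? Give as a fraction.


Precision = 42/68 = 21/34. Recall = 42/56 = 3/4. F1 = 2*P*R/(P+R) = 21/31.

21/31


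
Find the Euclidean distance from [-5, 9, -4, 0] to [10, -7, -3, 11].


d = sqrt(sum of squared differences). (-5-10)^2=225, (9--7)^2=256, (-4--3)^2=1, (0-11)^2=121. Sum = 603.

sqrt(603)


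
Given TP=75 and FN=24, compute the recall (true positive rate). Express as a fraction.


Recall = TP / (TP + FN) = 75 / 99 = 25/33.

25/33


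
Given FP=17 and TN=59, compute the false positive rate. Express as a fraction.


FPR = FP / (FP + TN) = 17 / 76 = 17/76.

17/76


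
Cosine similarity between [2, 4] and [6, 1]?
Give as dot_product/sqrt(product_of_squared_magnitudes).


dot = 16. |a|^2 = 20, |b|^2 = 37. cos = 16/sqrt(740).

16/sqrt(740)


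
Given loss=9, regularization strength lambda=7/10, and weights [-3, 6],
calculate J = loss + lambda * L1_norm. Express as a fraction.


L1 norm = sum(|w|) = 9. J = 9 + 7/10 * 9 = 153/10.

153/10


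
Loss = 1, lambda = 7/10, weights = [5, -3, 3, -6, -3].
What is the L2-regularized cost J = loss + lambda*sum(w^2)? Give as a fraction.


L2 sq norm = sum(w^2) = 88. J = 1 + 7/10 * 88 = 313/5.

313/5


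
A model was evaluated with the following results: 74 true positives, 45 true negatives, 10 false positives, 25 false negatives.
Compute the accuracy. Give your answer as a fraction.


Accuracy = (TP + TN) / (TP + TN + FP + FN) = (74 + 45) / 154 = 17/22.

17/22


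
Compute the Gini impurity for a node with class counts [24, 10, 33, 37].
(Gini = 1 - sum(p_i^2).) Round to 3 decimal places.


Total = 104. Proportions: 24/104, 10/104, 33/104, 37/104. sum(p_i^2) = 0.2898. Gini = 1 - 0.2898 = 0.7102, which rounds to 0.710.

0.710


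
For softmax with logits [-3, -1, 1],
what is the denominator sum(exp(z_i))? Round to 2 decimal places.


Denom = e^-3=0.0498 + e^-1=0.3679 + e^1=2.7183. Sum = 3.1360, which rounds to 3.14.

3.14


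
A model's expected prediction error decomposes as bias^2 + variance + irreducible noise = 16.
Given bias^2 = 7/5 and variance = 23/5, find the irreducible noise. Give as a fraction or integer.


Total error = bias^2 + variance + irreducible noise. So irreducible noise = 16 - 7/5 - 23/5 = 10.

10


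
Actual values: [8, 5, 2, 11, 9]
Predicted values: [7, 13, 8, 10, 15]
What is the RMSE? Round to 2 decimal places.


MSE = 27.6000. RMSE = sqrt(27.6000) = 5.25.

5.25


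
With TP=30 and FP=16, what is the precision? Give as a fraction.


Precision = TP / (TP + FP) = 30 / 46 = 15/23.

15/23


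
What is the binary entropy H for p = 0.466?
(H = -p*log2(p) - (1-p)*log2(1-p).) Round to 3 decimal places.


H = -0.466*log2(0.466) - 0.534*log2(0.534) = 0.997.

0.997


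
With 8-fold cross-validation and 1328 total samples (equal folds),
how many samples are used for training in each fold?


Each validation fold has 1328/8 = 166 samples. Training set = 1328 - 166 = 1162.

1162


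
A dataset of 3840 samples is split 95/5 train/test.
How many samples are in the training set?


Test set = 3840 * 5% = 192. Training set = 3840 - 192 = 3648.

3648


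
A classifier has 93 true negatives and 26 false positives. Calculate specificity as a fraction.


Specificity = TN / (TN + FP) = 93 / 119 = 93/119.

93/119


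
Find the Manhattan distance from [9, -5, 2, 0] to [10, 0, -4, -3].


d = sum of absolute differences: |9-10|=1 + |-5-0|=5 + |2--4|=6 + |0--3|=3 = 15.

15


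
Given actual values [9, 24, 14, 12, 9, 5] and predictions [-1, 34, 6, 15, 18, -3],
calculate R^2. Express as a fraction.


Mean(y) = 73/6. SS_res = 418. SS_tot = 1289/6. R^2 = 1 - 418/(1289/6) = -1219/1289.

-1219/1289


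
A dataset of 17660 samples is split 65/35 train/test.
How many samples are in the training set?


Test set = 17660 * 35% = 6181. Training set = 17660 - 6181 = 11479.

11479


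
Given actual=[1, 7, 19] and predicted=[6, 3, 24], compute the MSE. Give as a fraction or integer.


MSE = (1/3) * ((1-6)^2=25 + (7-3)^2=16 + (19-24)^2=25). Sum = 66. MSE = 22.

22


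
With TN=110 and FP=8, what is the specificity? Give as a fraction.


Specificity = TN / (TN + FP) = 110 / 118 = 55/59.

55/59


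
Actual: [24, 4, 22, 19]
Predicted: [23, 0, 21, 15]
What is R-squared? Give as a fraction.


Mean(y) = 69/4. SS_res = 34. SS_tot = 987/4. R^2 = 1 - 34/(987/4) = 851/987.

851/987


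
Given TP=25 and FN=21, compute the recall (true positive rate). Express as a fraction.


Recall = TP / (TP + FN) = 25 / 46 = 25/46.

25/46


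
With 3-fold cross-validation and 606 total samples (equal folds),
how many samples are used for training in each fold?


Each validation fold has 606/3 = 202 samples. Training set = 606 - 202 = 404.

404


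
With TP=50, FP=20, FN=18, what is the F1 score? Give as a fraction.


Precision = 50/70 = 5/7. Recall = 50/68 = 25/34. F1 = 2*P*R/(P+R) = 50/69.

50/69


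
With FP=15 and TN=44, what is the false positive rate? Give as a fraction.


FPR = FP / (FP + TN) = 15 / 59 = 15/59.

15/59


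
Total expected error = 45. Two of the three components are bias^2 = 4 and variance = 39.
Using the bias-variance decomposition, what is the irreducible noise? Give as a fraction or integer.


Total error = bias^2 + variance + irreducible noise. So irreducible noise = 45 - 4 - 39 = 2.

2


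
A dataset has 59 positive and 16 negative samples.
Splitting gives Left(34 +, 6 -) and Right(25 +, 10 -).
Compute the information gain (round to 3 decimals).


H(parent) = 0.7478. H(left) = 0.6098, H(right) = 0.8631. Weighted = (40/75)*0.6098 + (35/75)*0.8631 = 0.7280. IG = 0.7478 - 0.7280 = 0.0198, which rounds to 0.020.

0.020


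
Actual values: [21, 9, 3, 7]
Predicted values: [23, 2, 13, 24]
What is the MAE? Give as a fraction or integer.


MAE = (1/4) * (|21-23|=2 + |9-2|=7 + |3-13|=10 + |7-24|=17). Sum = 36. MAE = 9.

9


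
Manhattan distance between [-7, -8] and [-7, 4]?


d = sum of absolute differences: |-7--7|=0 + |-8-4|=12 = 12.

12


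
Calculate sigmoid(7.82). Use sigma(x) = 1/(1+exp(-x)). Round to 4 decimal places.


sigma(7.82) = 1/(1+e^(-7.82)) = 1/(1+0.000402) = 1/1.000402 = 0.9996.

0.9996


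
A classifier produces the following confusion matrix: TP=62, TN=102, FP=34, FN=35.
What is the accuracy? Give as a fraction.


Accuracy = (TP + TN) / (TP + TN + FP + FN) = (62 + 102) / 233 = 164/233.

164/233


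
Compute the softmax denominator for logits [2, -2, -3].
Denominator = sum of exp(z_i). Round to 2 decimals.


Denom = e^2=7.3891 + e^-2=0.1353 + e^-3=0.0498. Sum = 7.5742, which rounds to 7.57.

7.57


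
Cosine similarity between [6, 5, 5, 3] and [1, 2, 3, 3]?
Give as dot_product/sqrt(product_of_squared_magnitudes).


dot = 40. |a|^2 = 95, |b|^2 = 23. cos = 40/sqrt(2185).

40/sqrt(2185)


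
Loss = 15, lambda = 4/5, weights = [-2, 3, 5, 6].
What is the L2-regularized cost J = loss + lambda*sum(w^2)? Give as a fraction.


L2 sq norm = sum(w^2) = 74. J = 15 + 4/5 * 74 = 371/5.

371/5


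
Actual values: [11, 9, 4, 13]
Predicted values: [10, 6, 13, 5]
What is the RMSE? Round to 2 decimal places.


MSE = 38.7500. RMSE = sqrt(38.7500) = 6.22.

6.22


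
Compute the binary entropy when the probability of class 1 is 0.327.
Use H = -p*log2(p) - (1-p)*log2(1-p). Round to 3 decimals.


H = -0.327*log2(0.327) - 0.673*log2(0.673) = 0.912.

0.912


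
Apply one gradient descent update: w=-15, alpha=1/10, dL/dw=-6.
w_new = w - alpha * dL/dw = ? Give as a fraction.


w_new = -15 - 1/10 * -6 = -15 - -3/5 = -72/5.

-72/5


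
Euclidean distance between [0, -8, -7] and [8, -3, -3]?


d = sqrt(sum of squared differences). (0-8)^2=64, (-8--3)^2=25, (-7--3)^2=16. Sum = 105.

sqrt(105)


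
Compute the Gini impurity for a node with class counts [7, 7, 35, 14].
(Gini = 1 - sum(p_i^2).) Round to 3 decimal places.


Total = 63. Proportions: 7/63, 7/63, 35/63, 14/63. sum(p_i^2) = 0.3827. Gini = 1 - 0.3827 = 0.6173, which rounds to 0.617.

0.617


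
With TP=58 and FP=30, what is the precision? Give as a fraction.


Precision = TP / (TP + FP) = 58 / 88 = 29/44.

29/44


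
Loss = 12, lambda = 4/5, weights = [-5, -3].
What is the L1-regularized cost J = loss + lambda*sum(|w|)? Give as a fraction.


L1 norm = sum(|w|) = 8. J = 12 + 4/5 * 8 = 92/5.

92/5


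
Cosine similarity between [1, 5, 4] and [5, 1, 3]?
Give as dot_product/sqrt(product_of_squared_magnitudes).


dot = 22. |a|^2 = 42, |b|^2 = 35. cos = 22/sqrt(1470).

22/sqrt(1470)


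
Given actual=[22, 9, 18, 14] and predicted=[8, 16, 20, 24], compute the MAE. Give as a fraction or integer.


MAE = (1/4) * (|22-8|=14 + |9-16|=7 + |18-20|=2 + |14-24|=10). Sum = 33. MAE = 33/4.

33/4


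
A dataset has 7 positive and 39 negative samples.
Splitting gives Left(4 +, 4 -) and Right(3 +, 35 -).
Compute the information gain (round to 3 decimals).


H(parent) = 0.6153. H(left) = 1.0000, H(right) = 0.3985. Weighted = (8/46)*1.0000 + (38/46)*0.3985 = 0.5031. IG = 0.6153 - 0.5031 = 0.1122, which rounds to 0.112.

0.112


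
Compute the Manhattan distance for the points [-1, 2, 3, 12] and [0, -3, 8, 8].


d = sum of absolute differences: |-1-0|=1 + |2--3|=5 + |3-8|=5 + |12-8|=4 = 15.

15


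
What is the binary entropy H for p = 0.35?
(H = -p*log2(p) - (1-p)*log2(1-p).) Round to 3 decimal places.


H = -0.35*log2(0.35) - 0.65*log2(0.65) = 0.934.

0.934


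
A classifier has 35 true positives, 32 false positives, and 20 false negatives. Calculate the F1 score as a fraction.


Precision = 35/67 = 35/67. Recall = 35/55 = 7/11. F1 = 2*P*R/(P+R) = 35/61.

35/61


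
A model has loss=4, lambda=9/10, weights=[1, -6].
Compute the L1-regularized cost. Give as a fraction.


L1 norm = sum(|w|) = 7. J = 4 + 9/10 * 7 = 103/10.

103/10


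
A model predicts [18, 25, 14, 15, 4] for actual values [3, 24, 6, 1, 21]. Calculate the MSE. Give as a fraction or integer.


MSE = (1/5) * ((3-18)^2=225 + (24-25)^2=1 + (6-14)^2=64 + (1-15)^2=196 + (21-4)^2=289). Sum = 775. MSE = 155.

155


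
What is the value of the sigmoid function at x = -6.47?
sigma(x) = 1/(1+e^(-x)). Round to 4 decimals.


sigma(-6.47) = 1/(1+e^(6.47)) = 1/(1+645.483727) = 1/646.483727 = 0.0015.

0.0015


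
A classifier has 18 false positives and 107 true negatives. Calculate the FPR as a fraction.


FPR = FP / (FP + TN) = 18 / 125 = 18/125.

18/125


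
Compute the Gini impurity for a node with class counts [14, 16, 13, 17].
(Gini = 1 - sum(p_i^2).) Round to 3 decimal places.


Total = 60. Proportions: 14/60, 16/60, 13/60, 17/60. sum(p_i^2) = 0.2528. Gini = 1 - 0.2528 = 0.7472, which rounds to 0.747.

0.747


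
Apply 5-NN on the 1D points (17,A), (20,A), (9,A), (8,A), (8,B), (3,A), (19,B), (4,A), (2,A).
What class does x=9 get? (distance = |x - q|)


Distances: |17-9|=8, |20-9|=11, |9-9|=0, |8-9|=1, |8-9|=1, |3-9|=6, |19-9|=10, |4-9|=5, |2-9|=7. 5 nearest: (9,A), (8,A), (8,B), (4,A), (3,A). Counts: {'A': 4, 'B': 1}. Majority class: A.

A


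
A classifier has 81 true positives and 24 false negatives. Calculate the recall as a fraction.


Recall = TP / (TP + FN) = 81 / 105 = 27/35.

27/35


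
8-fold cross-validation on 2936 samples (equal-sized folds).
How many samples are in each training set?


Each validation fold has 2936/8 = 367 samples. Training set = 2936 - 367 = 2569.

2569


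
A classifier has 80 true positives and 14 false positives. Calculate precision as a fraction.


Precision = TP / (TP + FP) = 80 / 94 = 40/47.

40/47


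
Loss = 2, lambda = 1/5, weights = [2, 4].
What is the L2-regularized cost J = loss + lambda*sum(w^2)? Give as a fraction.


L2 sq norm = sum(w^2) = 20. J = 2 + 1/5 * 20 = 6.

6


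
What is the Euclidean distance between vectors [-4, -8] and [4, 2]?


d = sqrt(sum of squared differences). (-4-4)^2=64, (-8-2)^2=100. Sum = 164.

sqrt(164)


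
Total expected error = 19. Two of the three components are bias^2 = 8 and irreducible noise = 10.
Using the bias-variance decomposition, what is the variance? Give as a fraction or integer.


Total error = bias^2 + variance + irreducible noise. So variance = 19 - 8 - 10 = 1.

1


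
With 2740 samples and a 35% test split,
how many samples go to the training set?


Test set = 2740 * 35% = 959. Training set = 2740 - 959 = 1781.

1781


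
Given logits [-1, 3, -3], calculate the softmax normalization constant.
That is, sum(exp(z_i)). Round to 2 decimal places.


Denom = e^-1=0.3679 + e^3=20.0855 + e^-3=0.0498. Sum = 20.5032, which rounds to 20.50.

20.50


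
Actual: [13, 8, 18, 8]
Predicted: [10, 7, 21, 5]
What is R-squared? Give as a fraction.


Mean(y) = 47/4. SS_res = 28. SS_tot = 275/4. R^2 = 1 - 28/(275/4) = 163/275.

163/275


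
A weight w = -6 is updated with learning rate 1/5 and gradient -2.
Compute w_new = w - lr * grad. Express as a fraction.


w_new = -6 - 1/5 * -2 = -6 - -2/5 = -28/5.

-28/5


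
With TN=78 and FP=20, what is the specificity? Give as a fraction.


Specificity = TN / (TN + FP) = 78 / 98 = 39/49.

39/49


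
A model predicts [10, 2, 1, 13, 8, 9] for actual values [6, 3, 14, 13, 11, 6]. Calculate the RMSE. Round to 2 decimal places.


MSE = 34.0000. RMSE = sqrt(34.0000) = 5.83.

5.83


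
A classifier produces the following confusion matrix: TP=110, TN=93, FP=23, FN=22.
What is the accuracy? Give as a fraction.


Accuracy = (TP + TN) / (TP + TN + FP + FN) = (110 + 93) / 248 = 203/248.

203/248


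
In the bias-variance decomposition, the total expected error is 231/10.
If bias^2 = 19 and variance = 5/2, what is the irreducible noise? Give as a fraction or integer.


Total error = bias^2 + variance + irreducible noise. So irreducible noise = 231/10 - 19 - 5/2 = 8/5.

8/5


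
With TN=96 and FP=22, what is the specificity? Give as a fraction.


Specificity = TN / (TN + FP) = 96 / 118 = 48/59.

48/59


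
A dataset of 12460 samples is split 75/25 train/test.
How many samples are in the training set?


Test set = 12460 * 25% = 3115. Training set = 12460 - 3115 = 9345.

9345


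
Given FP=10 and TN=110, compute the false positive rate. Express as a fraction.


FPR = FP / (FP + TN) = 10 / 120 = 1/12.

1/12


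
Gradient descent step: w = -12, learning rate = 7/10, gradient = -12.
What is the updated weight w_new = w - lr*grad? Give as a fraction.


w_new = -12 - 7/10 * -12 = -12 - -42/5 = -18/5.

-18/5


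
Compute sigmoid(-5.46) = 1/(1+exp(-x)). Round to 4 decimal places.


sigma(-5.46) = 1/(1+e^(5.46)) = 1/(1+235.097424) = 1/236.097424 = 0.0042.

0.0042


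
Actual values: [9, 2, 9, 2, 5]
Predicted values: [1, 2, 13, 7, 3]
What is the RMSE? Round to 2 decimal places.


MSE = 21.8000. RMSE = sqrt(21.8000) = 4.67.

4.67


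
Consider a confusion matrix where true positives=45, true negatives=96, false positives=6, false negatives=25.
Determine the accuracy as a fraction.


Accuracy = (TP + TN) / (TP + TN + FP + FN) = (45 + 96) / 172 = 141/172.

141/172


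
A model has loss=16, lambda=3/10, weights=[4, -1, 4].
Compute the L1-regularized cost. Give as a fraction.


L1 norm = sum(|w|) = 9. J = 16 + 3/10 * 9 = 187/10.

187/10


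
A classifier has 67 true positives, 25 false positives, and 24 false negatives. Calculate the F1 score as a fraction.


Precision = 67/92 = 67/92. Recall = 67/91 = 67/91. F1 = 2*P*R/(P+R) = 134/183.

134/183


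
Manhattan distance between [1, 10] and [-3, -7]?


d = sum of absolute differences: |1--3|=4 + |10--7|=17 = 21.

21


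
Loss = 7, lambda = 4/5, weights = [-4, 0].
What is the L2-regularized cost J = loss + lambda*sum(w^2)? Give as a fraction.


L2 sq norm = sum(w^2) = 16. J = 7 + 4/5 * 16 = 99/5.

99/5


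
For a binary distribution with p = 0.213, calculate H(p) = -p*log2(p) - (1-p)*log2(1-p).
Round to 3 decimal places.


H = -0.213*log2(0.213) - 0.787*log2(0.787) = 0.747.

0.747


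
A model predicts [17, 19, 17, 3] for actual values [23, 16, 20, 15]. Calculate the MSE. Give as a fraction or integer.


MSE = (1/4) * ((23-17)^2=36 + (16-19)^2=9 + (20-17)^2=9 + (15-3)^2=144). Sum = 198. MSE = 99/2.

99/2


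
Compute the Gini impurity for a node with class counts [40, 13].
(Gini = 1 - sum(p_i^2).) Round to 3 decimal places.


Total = 53. Proportions: 40/53, 13/53. sum(p_i^2) = 0.6298. Gini = 1 - 0.6298 = 0.3702, which rounds to 0.370.

0.370


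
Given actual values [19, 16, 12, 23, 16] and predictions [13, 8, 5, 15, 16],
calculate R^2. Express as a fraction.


Mean(y) = 86/5. SS_res = 213. SS_tot = 334/5. R^2 = 1 - 213/(334/5) = -731/334.

-731/334


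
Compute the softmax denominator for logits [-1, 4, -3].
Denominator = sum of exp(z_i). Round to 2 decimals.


Denom = e^-1=0.3679 + e^4=54.5982 + e^-3=0.0498. Sum = 55.0159, which rounds to 55.02.

55.02


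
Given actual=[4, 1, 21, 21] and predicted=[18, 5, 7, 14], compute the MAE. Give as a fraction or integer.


MAE = (1/4) * (|4-18|=14 + |1-5|=4 + |21-7|=14 + |21-14|=7). Sum = 39. MAE = 39/4.

39/4


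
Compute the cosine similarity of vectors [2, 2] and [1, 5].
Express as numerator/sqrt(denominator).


dot = 12. |a|^2 = 8, |b|^2 = 26. cos = 12/sqrt(208).

12/sqrt(208)


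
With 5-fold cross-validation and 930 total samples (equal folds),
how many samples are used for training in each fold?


Each validation fold has 930/5 = 186 samples. Training set = 930 - 186 = 744.

744


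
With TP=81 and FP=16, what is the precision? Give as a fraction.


Precision = TP / (TP + FP) = 81 / 97 = 81/97.

81/97


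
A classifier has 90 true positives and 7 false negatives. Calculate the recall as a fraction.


Recall = TP / (TP + FN) = 90 / 97 = 90/97.

90/97


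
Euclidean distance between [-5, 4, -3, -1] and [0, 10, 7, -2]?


d = sqrt(sum of squared differences). (-5-0)^2=25, (4-10)^2=36, (-3-7)^2=100, (-1--2)^2=1. Sum = 162.

sqrt(162)


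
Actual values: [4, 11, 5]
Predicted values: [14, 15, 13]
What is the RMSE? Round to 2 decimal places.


MSE = 60.0000. RMSE = sqrt(60.0000) = 7.75.

7.75


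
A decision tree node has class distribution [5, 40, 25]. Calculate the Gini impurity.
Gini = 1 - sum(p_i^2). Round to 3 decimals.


Total = 70. Proportions: 5/70, 40/70, 25/70. sum(p_i^2) = 0.4592. Gini = 1 - 0.4592 = 0.5408, which rounds to 0.541.

0.541


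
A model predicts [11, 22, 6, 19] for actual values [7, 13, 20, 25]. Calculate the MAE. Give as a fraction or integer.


MAE = (1/4) * (|7-11|=4 + |13-22|=9 + |20-6|=14 + |25-19|=6). Sum = 33. MAE = 33/4.

33/4


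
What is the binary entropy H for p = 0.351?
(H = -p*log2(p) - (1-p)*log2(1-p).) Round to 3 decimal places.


H = -0.351*log2(0.351) - 0.649*log2(0.649) = 0.935.

0.935


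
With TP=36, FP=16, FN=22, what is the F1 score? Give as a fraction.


Precision = 36/52 = 9/13. Recall = 36/58 = 18/29. F1 = 2*P*R/(P+R) = 36/55.

36/55


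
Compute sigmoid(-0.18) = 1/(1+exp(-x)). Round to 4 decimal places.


sigma(-0.18) = 1/(1+e^(0.18)) = 1/(1+1.197217) = 1/2.197217 = 0.4551.

0.4551


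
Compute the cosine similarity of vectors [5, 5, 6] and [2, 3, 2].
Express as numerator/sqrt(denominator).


dot = 37. |a|^2 = 86, |b|^2 = 17. cos = 37/sqrt(1462).

37/sqrt(1462)


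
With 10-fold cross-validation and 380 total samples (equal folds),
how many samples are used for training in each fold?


Each validation fold has 380/10 = 38 samples. Training set = 380 - 38 = 342.

342


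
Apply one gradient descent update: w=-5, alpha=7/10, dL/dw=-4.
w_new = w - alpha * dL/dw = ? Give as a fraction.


w_new = -5 - 7/10 * -4 = -5 - -14/5 = -11/5.

-11/5


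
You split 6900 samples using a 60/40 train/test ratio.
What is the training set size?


Test set = 6900 * 40% = 2760. Training set = 6900 - 2760 = 4140.

4140


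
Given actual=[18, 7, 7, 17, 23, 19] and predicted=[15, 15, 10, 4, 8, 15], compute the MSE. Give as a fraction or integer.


MSE = (1/6) * ((18-15)^2=9 + (7-15)^2=64 + (7-10)^2=9 + (17-4)^2=169 + (23-8)^2=225 + (19-15)^2=16). Sum = 492. MSE = 82.

82


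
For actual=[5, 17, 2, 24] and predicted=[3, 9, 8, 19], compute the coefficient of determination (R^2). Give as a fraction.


Mean(y) = 12. SS_res = 129. SS_tot = 318. R^2 = 1 - 129/(318) = 63/106.

63/106


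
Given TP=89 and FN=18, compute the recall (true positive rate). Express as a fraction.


Recall = TP / (TP + FN) = 89 / 107 = 89/107.

89/107


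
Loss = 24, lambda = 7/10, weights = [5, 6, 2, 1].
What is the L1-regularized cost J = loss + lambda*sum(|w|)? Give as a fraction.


L1 norm = sum(|w|) = 14. J = 24 + 7/10 * 14 = 169/5.

169/5


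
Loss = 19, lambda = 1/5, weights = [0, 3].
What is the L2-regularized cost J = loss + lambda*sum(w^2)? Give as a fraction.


L2 sq norm = sum(w^2) = 9. J = 19 + 1/5 * 9 = 104/5.

104/5


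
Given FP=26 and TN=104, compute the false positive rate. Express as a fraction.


FPR = FP / (FP + TN) = 26 / 130 = 1/5.

1/5


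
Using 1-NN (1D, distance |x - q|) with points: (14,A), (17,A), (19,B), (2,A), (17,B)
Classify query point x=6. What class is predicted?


Distances: |14-6|=8, |17-6|=11, |19-6|=13, |2-6|=4, |17-6|=11. 1 nearest: (2,A). Counts: {'A': 1}. Majority class: A.

A


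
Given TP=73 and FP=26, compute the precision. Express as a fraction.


Precision = TP / (TP + FP) = 73 / 99 = 73/99.

73/99


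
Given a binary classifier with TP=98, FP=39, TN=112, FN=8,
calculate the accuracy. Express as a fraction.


Accuracy = (TP + TN) / (TP + TN + FP + FN) = (98 + 112) / 257 = 210/257.

210/257


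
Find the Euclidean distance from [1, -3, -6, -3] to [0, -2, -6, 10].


d = sqrt(sum of squared differences). (1-0)^2=1, (-3--2)^2=1, (-6--6)^2=0, (-3-10)^2=169. Sum = 171.

sqrt(171)


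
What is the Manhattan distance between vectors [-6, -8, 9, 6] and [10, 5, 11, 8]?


d = sum of absolute differences: |-6-10|=16 + |-8-5|=13 + |9-11|=2 + |6-8|=2 = 33.

33


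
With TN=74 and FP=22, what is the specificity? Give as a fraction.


Specificity = TN / (TN + FP) = 74 / 96 = 37/48.

37/48


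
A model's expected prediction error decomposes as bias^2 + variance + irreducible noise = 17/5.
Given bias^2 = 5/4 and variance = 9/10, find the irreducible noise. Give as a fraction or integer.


Total error = bias^2 + variance + irreducible noise. So irreducible noise = 17/5 - 5/4 - 9/10 = 5/4.

5/4


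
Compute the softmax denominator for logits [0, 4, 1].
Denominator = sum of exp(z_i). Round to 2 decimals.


Denom = e^0=1.0000 + e^4=54.5982 + e^1=2.7183. Sum = 58.3165, which rounds to 58.32.

58.32


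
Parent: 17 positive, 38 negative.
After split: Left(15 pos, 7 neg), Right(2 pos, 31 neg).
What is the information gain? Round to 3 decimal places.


H(parent) = 0.8921. H(left) = 0.9024, H(right) = 0.3298. Weighted = (22/55)*0.9024 + (33/55)*0.3298 = 0.5588. IG = 0.8921 - 0.5588 = 0.3333, which rounds to 0.333.

0.333


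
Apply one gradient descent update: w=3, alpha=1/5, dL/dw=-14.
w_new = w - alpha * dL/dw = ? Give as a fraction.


w_new = 3 - 1/5 * -14 = 3 - -14/5 = 29/5.

29/5


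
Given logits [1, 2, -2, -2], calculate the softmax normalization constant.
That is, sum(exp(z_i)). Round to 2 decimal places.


Denom = e^1=2.7183 + e^2=7.3891 + e^-2=0.1353 + e^-2=0.1353. Sum = 10.3780, which rounds to 10.38.

10.38


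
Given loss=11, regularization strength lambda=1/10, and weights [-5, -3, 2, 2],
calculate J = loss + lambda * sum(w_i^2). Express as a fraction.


L2 sq norm = sum(w^2) = 42. J = 11 + 1/10 * 42 = 76/5.

76/5


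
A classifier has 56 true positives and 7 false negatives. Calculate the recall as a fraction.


Recall = TP / (TP + FN) = 56 / 63 = 8/9.

8/9


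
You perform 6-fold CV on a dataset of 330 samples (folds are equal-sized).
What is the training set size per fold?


Each validation fold has 330/6 = 55 samples. Training set = 330 - 55 = 275.

275


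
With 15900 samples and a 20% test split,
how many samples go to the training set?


Test set = 15900 * 20% = 3180. Training set = 15900 - 3180 = 12720.

12720


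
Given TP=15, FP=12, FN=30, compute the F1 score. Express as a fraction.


Precision = 15/27 = 5/9. Recall = 15/45 = 1/3. F1 = 2*P*R/(P+R) = 5/12.

5/12


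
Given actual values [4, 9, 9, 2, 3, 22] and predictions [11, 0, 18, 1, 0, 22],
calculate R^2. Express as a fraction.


Mean(y) = 49/6. SS_res = 221. SS_tot = 1649/6. R^2 = 1 - 221/(1649/6) = 19/97.

19/97


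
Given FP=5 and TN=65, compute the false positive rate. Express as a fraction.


FPR = FP / (FP + TN) = 5 / 70 = 1/14.

1/14


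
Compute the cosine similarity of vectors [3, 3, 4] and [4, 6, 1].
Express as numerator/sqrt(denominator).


dot = 34. |a|^2 = 34, |b|^2 = 53. cos = 34/sqrt(1802).

34/sqrt(1802)


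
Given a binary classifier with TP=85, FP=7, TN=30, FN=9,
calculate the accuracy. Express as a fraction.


Accuracy = (TP + TN) / (TP + TN + FP + FN) = (85 + 30) / 131 = 115/131.

115/131


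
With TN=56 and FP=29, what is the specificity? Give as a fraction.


Specificity = TN / (TN + FP) = 56 / 85 = 56/85.

56/85


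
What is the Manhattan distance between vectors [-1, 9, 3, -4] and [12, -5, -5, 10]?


d = sum of absolute differences: |-1-12|=13 + |9--5|=14 + |3--5|=8 + |-4-10|=14 = 49.

49


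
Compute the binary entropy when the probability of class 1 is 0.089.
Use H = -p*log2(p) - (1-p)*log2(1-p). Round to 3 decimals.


H = -0.089*log2(0.089) - 0.911*log2(0.911) = 0.433.

0.433


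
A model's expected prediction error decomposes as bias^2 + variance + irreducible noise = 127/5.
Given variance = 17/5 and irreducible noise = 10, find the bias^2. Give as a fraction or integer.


Total error = bias^2 + variance + irreducible noise. So bias^2 = 127/5 - 17/5 - 10 = 12.

12


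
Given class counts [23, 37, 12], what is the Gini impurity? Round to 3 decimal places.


Total = 72. Proportions: 23/72, 37/72, 12/72. sum(p_i^2) = 0.3939. Gini = 1 - 0.3939 = 0.6061, which rounds to 0.606.

0.606


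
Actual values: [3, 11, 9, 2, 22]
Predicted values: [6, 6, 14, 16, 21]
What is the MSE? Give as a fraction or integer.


MSE = (1/5) * ((3-6)^2=9 + (11-6)^2=25 + (9-14)^2=25 + (2-16)^2=196 + (22-21)^2=1). Sum = 256. MSE = 256/5.

256/5


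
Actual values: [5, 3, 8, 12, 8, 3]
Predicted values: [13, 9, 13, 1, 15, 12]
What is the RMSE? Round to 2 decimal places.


MSE = 62.6667. RMSE = sqrt(62.6667) = 7.92.

7.92


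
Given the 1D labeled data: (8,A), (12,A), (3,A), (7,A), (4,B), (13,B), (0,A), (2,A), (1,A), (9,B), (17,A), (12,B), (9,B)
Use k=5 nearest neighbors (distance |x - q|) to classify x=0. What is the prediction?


Distances: |8-0|=8, |12-0|=12, |3-0|=3, |7-0|=7, |4-0|=4, |13-0|=13, |0-0|=0, |2-0|=2, |1-0|=1, |9-0|=9, |17-0|=17, |12-0|=12, |9-0|=9. 5 nearest: (0,A), (1,A), (2,A), (3,A), (4,B). Counts: {'A': 4, 'B': 1}. Majority class: A.

A


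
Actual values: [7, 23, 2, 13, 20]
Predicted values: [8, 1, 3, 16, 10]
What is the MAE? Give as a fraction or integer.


MAE = (1/5) * (|7-8|=1 + |23-1|=22 + |2-3|=1 + |13-16|=3 + |20-10|=10). Sum = 37. MAE = 37/5.

37/5


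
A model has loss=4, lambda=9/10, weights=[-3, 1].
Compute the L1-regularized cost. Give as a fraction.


L1 norm = sum(|w|) = 4. J = 4 + 9/10 * 4 = 38/5.

38/5


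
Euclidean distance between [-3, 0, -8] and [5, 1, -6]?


d = sqrt(sum of squared differences). (-3-5)^2=64, (0-1)^2=1, (-8--6)^2=4. Sum = 69.

sqrt(69)


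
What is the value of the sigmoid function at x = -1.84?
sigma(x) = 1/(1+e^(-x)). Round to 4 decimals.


sigma(-1.84) = 1/(1+e^(1.84)) = 1/(1+6.296538) = 1/7.296538 = 0.1371.

0.1371


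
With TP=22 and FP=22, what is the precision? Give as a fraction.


Precision = TP / (TP + FP) = 22 / 44 = 1/2.

1/2


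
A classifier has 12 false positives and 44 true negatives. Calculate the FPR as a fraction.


FPR = FP / (FP + TN) = 12 / 56 = 3/14.

3/14


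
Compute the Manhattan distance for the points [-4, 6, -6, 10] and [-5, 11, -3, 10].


d = sum of absolute differences: |-4--5|=1 + |6-11|=5 + |-6--3|=3 + |10-10|=0 = 9.

9


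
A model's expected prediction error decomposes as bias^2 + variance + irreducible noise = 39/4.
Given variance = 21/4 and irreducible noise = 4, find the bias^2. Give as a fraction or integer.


Total error = bias^2 + variance + irreducible noise. So bias^2 = 39/4 - 21/4 - 4 = 1/2.

1/2


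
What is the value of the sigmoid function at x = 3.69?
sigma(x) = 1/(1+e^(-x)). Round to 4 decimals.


sigma(3.69) = 1/(1+e^(-3.69)) = 1/(1+0.024972) = 1/1.024972 = 0.9756.

0.9756


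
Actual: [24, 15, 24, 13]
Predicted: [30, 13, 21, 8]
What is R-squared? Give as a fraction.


Mean(y) = 19. SS_res = 74. SS_tot = 102. R^2 = 1 - 74/(102) = 14/51.

14/51
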